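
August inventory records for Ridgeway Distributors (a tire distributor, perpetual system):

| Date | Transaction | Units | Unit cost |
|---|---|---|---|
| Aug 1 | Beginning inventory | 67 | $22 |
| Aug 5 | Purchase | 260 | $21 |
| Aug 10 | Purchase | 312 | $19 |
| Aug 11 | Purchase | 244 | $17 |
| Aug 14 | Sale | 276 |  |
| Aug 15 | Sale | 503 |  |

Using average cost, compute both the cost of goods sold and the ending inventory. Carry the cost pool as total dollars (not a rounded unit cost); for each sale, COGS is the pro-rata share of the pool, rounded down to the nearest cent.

COGS = $15,006.55; ending inventory = $2,003.45

After Aug 1: 67 on hand, pool $1,474.00 (≈ $22.0000 each)
After Aug 5: 327 on hand, pool $6,934.00 (≈ $21.2049 each)
After Aug 10: 639 on hand, pool $12,862.00 (≈ $20.1283 each)
After Aug 11: 883 on hand, pool $17,010.00 (≈ $19.2639 each)
Aug 14, sell 276: 276/883 × $17,010.00 → $5,316.82
Aug 15, sell 503: 503/607 × $11,693.18 → $9,689.73
Total COGS = $5,316.82 + $9,689.73 = $15,006.55
Ending inventory (cost pool remaining) = $2,003.45
Check: goods available $17,010.00 = COGS $15,006.55 + ending $2,003.45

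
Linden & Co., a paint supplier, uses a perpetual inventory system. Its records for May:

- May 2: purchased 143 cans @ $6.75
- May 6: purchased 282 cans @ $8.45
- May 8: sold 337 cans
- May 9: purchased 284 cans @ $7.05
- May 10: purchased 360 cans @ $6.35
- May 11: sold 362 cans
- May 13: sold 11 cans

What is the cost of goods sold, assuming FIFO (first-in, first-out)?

May 8, 337 sold [FIFO — oldest first]: 143 @ $6.75 + 194 @ $8.45 = $2,604.55
May 11, 362 sold [FIFO — oldest first]: 88 @ $8.45 + 274 @ $7.05 = $2,675.30
May 13, 11 sold [FIFO — oldest first]: 10 @ $7.05 + 1 @ $6.35 = $76.85
Total COGS = $2,604.55 + $2,675.30 + $76.85 = $5,356.70
Ending inventory: 359 @ $6.35 = $2,279.65
Check: goods available $7,636.35 = COGS $5,356.70 + ending $2,279.65

COGS = $5,356.70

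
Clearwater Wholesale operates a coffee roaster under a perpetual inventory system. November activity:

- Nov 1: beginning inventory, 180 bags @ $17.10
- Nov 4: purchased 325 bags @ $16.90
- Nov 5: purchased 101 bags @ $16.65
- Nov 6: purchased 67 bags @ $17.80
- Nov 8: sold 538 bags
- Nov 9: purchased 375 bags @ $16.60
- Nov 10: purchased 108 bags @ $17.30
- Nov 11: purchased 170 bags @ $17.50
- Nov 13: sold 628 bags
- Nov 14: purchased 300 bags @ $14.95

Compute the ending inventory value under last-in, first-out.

Ending inventory = $7,208.50

Nov 8, 538 sold [LIFO — newest first]: 67 @ $17.80 + 101 @ $16.65 + 325 @ $16.90 + 45 @ $17.10 = $9,136.25
Nov 13, 628 sold [LIFO — newest first]: 170 @ $17.50 + 108 @ $17.30 + 350 @ $16.60 = $10,653.40
Total COGS = $9,136.25 + $10,653.40 = $19,789.65
Ending inventory: 135 @ $17.10 + 25 @ $16.60 + 300 @ $14.95 = $7,208.50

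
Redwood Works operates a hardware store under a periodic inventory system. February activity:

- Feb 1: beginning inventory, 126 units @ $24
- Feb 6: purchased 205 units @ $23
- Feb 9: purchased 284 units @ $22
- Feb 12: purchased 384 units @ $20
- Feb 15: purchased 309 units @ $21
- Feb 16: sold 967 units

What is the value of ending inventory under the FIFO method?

Ending inventory = $7,129

Feb 16, 967 sold [FIFO — oldest first]: 126 @ $24 + 205 @ $23 + 284 @ $22 + 352 @ $20 = $21,027
Ending inventory: 32 @ $20 + 309 @ $21 = $7,129
Check: goods available $28,156 = COGS $21,027 + ending $7,129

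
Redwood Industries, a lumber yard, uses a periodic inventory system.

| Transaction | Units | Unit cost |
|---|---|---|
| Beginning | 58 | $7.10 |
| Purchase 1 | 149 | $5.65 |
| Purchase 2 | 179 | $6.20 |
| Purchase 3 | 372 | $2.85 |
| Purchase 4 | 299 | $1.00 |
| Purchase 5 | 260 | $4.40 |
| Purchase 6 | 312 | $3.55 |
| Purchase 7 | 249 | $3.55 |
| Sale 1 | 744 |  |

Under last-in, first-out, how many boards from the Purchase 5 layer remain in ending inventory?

Sale 1 (744) [LIFO — newest first]: 249 @ $3.55 + 312 @ $3.55 + 183 @ $4.40 = $2,796.75
Ending inventory: 58 @ $7.10 + 149 @ $5.65 + 179 @ $6.20 + 372 @ $2.85 + 299 @ $1.00 + 77 @ $4.40 = $4,061.45
Check: goods available $6,858.20 = COGS $2,796.75 + ending $4,061.45

77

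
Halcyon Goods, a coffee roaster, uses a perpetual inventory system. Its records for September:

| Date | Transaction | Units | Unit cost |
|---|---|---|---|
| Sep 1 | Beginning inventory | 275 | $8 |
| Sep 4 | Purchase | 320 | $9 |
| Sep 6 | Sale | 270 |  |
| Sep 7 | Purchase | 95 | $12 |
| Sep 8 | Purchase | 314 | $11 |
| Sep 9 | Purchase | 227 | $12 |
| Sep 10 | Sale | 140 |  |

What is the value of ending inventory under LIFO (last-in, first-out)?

Ending inventory = $8,288

Sep 6, 270 sold [LIFO — newest first]: 270 @ $9 = $2,430
Sep 10, 140 sold [LIFO — newest first]: 140 @ $12 = $1,680
Total COGS = $2,430 + $1,680 = $4,110
Ending inventory: 275 @ $8 + 50 @ $9 + 95 @ $12 + 314 @ $11 + 87 @ $12 = $8,288
Check: goods available $12,398 = COGS $4,110 + ending $8,288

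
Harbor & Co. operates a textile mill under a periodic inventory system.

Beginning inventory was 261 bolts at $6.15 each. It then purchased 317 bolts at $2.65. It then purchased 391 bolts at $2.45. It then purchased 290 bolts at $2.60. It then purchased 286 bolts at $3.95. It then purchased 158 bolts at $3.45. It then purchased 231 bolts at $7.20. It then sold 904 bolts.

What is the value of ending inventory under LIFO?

Ending inventory = $3,561.75

Sale 1 (904) [LIFO — newest first]: 231 @ $7.20 + 158 @ $3.45 + 286 @ $3.95 + 229 @ $2.60 = $3,933.40
Ending inventory: 261 @ $6.15 + 317 @ $2.65 + 391 @ $2.45 + 61 @ $2.60 = $3,561.75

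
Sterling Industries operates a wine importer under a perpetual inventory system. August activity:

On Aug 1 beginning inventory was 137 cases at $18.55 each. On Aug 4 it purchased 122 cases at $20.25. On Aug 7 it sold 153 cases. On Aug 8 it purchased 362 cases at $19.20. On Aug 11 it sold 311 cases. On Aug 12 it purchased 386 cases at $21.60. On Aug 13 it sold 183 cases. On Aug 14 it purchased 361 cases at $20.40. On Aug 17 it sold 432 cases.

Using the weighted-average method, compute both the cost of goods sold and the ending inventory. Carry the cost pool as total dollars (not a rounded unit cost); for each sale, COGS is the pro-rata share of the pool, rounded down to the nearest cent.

COGS = $21,694.19; ending inventory = $5,970.06

After Aug 1: 137 on hand, pool $2,541.35 (≈ $18.5500 each)
After Aug 4: 259 on hand, pool $5,011.85 (≈ $19.3508 each)
Aug 7, sell 153: 153/259 × $5,011.85 → $2,960.66
After Aug 8: 468 on hand, pool $9,001.59 (≈ $19.2342 each)
Aug 11, sell 311: 311/468 × $9,001.59 → $5,981.82
After Aug 12: 543 on hand, pool $11,357.37 (≈ $20.9160 each)
Aug 13, sell 183: 183/543 × $11,357.37 → $3,827.62
After Aug 14: 721 on hand, pool $14,894.15 (≈ $20.6576 each)
Aug 17, sell 432: 432/721 × $14,894.15 → $8,924.09
Total COGS = $2,960.66 + $5,981.82 + $3,827.62 + $8,924.09 = $21,694.19
Ending inventory (cost pool remaining) = $5,970.06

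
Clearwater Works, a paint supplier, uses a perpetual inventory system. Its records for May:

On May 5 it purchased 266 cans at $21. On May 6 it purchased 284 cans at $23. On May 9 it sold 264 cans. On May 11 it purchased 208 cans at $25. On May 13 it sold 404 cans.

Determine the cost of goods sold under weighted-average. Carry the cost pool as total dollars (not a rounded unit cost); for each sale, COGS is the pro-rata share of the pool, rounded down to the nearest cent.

COGS = $15,222.61

After May 5: 266 on hand, pool $5,586.00 (≈ $21.0000 each)
After May 6: 550 on hand, pool $12,118.00 (≈ $22.0327 each)
May 9, sell 264: 264/550 × $12,118.00 → $5,816.64
After May 11: 494 on hand, pool $11,501.36 (≈ $23.2821 each)
May 13, sell 404: 404/494 × $11,501.36 → $9,405.97
Total COGS = $5,816.64 + $9,405.97 = $15,222.61
Ending inventory (cost pool remaining) = $2,095.39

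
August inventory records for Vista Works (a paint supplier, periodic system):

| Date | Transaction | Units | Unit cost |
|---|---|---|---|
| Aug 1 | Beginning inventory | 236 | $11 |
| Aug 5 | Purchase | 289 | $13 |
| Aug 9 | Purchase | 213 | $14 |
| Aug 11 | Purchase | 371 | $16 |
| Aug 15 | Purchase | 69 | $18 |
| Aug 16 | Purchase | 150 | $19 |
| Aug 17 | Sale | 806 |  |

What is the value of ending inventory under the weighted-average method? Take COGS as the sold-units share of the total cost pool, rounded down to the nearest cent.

Ending inventory = $7,611.06

Aug 17, sell 806: 806/1328 × $19,363.00 → $11,751.94
Ending inventory (cost pool remaining) = $7,611.06
Check: goods available $19,363.00 = COGS $11,751.94 + ending $7,611.06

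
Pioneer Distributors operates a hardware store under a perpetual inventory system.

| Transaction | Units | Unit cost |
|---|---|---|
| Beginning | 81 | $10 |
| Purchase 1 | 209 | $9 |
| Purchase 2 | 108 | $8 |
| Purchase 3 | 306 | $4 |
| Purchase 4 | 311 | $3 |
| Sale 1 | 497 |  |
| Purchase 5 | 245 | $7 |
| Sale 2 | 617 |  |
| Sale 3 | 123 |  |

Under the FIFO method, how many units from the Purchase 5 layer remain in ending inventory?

23

Sale 1 (497) [FIFO — oldest first]: 81 @ $10 + 209 @ $9 + 108 @ $8 + 99 @ $4 = $3,951
Sale 2 (617) [FIFO — oldest first]: 207 @ $4 + 311 @ $3 + 99 @ $7 = $2,454
Sale 3 (123) [FIFO — oldest first]: 123 @ $7 = $861
Total COGS = $3,951 + $2,454 + $861 = $7,266
Ending inventory: 23 @ $7 = $161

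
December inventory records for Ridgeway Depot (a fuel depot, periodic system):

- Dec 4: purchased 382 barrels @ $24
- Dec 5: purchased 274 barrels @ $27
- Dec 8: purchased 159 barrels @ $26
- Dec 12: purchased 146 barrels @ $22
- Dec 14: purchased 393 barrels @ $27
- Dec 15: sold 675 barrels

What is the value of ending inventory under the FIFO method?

Ending inventory = $17,463

Dec 15, 675 sold [FIFO — oldest first]: 382 @ $24 + 274 @ $27 + 19 @ $26 = $17,060
Ending inventory: 140 @ $26 + 146 @ $22 + 393 @ $27 = $17,463
Check: goods available $34,523 = COGS $17,060 + ending $17,463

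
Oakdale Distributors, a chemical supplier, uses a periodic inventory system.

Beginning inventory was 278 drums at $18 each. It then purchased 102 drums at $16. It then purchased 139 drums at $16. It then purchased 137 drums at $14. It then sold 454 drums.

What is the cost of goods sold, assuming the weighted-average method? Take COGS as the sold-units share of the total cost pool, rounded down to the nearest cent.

Sale 1, sell 454: 454/656 × $10,778.00 → $7,459.16
Ending inventory (cost pool remaining) = $3,318.84

COGS = $7,459.16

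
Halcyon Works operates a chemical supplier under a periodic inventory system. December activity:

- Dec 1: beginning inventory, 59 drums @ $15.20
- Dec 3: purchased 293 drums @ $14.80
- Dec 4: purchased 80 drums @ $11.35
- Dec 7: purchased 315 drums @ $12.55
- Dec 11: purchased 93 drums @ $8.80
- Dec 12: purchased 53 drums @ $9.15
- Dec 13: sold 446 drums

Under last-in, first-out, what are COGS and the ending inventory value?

Dec 13, 446 sold [LIFO — newest first]: 53 @ $9.15 + 93 @ $8.80 + 300 @ $12.55 = $5,068.35
Ending inventory: 59 @ $15.20 + 293 @ $14.80 + 80 @ $11.35 + 15 @ $12.55 = $6,329.45
Check: goods available $11,397.80 = COGS $5,068.35 + ending $6,329.45

COGS = $5,068.35; ending inventory = $6,329.45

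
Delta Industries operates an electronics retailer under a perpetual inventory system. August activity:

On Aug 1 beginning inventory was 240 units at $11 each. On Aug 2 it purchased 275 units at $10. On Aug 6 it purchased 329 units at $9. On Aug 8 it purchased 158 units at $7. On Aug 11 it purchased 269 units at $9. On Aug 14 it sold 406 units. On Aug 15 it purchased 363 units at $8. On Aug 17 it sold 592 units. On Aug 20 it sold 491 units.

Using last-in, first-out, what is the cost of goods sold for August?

Aug 14, 406 sold [LIFO — newest first]: 269 @ $9 + 137 @ $7 = $3,380
Aug 17, 592 sold [LIFO — newest first]: 363 @ $8 + 21 @ $7 + 208 @ $9 = $4,923
Aug 20, 491 sold [LIFO — newest first]: 121 @ $9 + 275 @ $10 + 95 @ $11 = $4,884
Total COGS = $3,380 + $4,923 + $4,884 = $13,187
Ending inventory: 145 @ $11 = $1,595
Check: goods available $14,782 = COGS $13,187 + ending $1,595

COGS = $13,187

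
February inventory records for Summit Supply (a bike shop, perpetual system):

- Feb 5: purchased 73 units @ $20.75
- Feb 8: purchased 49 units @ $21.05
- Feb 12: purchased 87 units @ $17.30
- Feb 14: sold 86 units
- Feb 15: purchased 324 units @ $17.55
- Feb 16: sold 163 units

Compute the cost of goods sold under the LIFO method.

COGS = $4,348.45

Feb 14, 86 sold [LIFO — newest first]: 86 @ $17.30 = $1,487.80
Feb 16, 163 sold [LIFO — newest first]: 163 @ $17.55 = $2,860.65
Total COGS = $1,487.80 + $2,860.65 = $4,348.45
Ending inventory: 73 @ $20.75 + 49 @ $21.05 + 1 @ $17.30 + 161 @ $17.55 = $5,389.05
Check: goods available $9,737.50 = COGS $4,348.45 + ending $5,389.05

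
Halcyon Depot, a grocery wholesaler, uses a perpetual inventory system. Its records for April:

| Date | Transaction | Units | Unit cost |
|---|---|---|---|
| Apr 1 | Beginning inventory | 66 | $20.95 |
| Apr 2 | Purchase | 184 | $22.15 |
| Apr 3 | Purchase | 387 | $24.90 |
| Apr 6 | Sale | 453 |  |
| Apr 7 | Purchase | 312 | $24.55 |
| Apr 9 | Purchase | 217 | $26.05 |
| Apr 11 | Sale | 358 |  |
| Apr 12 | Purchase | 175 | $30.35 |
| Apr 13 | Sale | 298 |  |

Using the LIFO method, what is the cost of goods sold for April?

Apr 6, 453 sold [LIFO — newest first]: 387 @ $24.90 + 66 @ $22.15 = $11,098.20
Apr 11, 358 sold [LIFO — newest first]: 217 @ $26.05 + 141 @ $24.55 = $9,114.40
Apr 13, 298 sold [LIFO — newest first]: 175 @ $30.35 + 123 @ $24.55 = $8,330.90
Total COGS = $11,098.20 + $9,114.40 + $8,330.90 = $28,543.50
Ending inventory: 66 @ $20.95 + 118 @ $22.15 + 48 @ $24.55 = $5,174.80

COGS = $28,543.50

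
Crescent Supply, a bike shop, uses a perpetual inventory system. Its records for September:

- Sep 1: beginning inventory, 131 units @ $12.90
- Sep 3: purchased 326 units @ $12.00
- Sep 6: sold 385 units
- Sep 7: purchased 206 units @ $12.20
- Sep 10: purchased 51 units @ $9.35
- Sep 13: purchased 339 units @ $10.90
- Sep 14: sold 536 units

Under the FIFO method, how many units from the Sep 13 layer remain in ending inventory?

Sep 6, 385 sold [FIFO — oldest first]: 131 @ $12.90 + 254 @ $12.00 = $4,737.90
Sep 14, 536 sold [FIFO — oldest first]: 72 @ $12.00 + 206 @ $12.20 + 51 @ $9.35 + 207 @ $10.90 = $6,110.35
Total COGS = $4,737.90 + $6,110.35 = $10,848.25
Ending inventory: 132 @ $10.90 = $1,438.80

132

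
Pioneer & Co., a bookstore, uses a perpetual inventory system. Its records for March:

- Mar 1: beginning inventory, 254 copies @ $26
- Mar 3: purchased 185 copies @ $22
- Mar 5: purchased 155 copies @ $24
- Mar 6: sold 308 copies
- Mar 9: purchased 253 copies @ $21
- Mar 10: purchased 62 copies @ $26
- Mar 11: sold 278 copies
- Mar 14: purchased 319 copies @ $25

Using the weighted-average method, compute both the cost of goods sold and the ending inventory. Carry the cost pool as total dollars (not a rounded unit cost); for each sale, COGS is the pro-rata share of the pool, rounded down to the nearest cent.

COGS = $13,872.56; ending inventory = $15,421.44

After Mar 1: 254 on hand, pool $6,604.00 (≈ $26.0000 each)
After Mar 3: 439 on hand, pool $10,674.00 (≈ $24.3144 each)
After Mar 5: 594 on hand, pool $14,394.00 (≈ $24.2323 each)
Mar 6, sell 308: 308/594 × $14,394.00 → $7,463.55
After Mar 9: 539 on hand, pool $12,243.45 (≈ $22.7151 each)
After Mar 10: 601 on hand, pool $13,855.45 (≈ $23.0540 each)
Mar 11, sell 278: 278/601 × $13,855.45 → $6,409.01
After Mar 14: 642 on hand, pool $15,421.44 (≈ $24.0209 each)
Total COGS = $7,463.55 + $6,409.01 = $13,872.56
Ending inventory (cost pool remaining) = $15,421.44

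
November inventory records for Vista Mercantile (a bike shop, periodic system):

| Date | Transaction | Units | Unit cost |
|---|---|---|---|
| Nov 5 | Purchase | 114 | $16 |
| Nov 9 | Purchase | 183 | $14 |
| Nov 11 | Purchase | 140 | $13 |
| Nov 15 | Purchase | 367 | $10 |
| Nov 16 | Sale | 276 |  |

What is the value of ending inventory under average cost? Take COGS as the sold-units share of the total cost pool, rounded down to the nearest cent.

Ending inventory = $6,485.74

Nov 16, sell 276: 276/804 × $9,876.00 → $3,390.26
Ending inventory (cost pool remaining) = $6,485.74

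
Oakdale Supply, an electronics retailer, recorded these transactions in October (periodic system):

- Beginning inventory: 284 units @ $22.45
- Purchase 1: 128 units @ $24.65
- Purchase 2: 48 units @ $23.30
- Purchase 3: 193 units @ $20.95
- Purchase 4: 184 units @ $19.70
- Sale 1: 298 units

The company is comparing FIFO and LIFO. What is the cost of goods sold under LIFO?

COGS = $6,013.10

FIFO COGS: 284 @ $22.45 + 14 @ $24.65 = $6,720.90
LIFO COGS: 184 @ $19.70 + 114 @ $20.95 = $6,013.10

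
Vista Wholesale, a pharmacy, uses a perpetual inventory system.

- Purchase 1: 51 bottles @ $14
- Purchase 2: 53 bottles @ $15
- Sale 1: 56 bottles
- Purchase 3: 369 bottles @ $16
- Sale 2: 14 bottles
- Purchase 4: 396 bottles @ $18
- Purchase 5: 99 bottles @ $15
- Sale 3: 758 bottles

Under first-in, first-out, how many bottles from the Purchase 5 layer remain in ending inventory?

Sale 1 (56) [FIFO — oldest first]: 51 @ $14 + 5 @ $15 = $789
Sale 2 (14) [FIFO — oldest first]: 14 @ $15 = $210
Sale 3 (758) [FIFO — oldest first]: 34 @ $15 + 369 @ $16 + 355 @ $18 = $12,804
Total COGS = $789 + $210 + $12,804 = $13,803
Ending inventory: 41 @ $18 + 99 @ $15 = $2,223

99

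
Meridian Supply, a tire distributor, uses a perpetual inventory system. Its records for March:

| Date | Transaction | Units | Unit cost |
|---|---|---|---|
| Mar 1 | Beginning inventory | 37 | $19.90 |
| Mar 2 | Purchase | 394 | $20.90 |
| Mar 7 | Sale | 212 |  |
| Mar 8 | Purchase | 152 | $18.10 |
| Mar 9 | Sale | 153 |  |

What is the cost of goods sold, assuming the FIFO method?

COGS = $7,591.50

Mar 7, 212 sold [FIFO — oldest first]: 37 @ $19.90 + 175 @ $20.90 = $4,393.80
Mar 9, 153 sold [FIFO — oldest first]: 153 @ $20.90 = $3,197.70
Total COGS = $4,393.80 + $3,197.70 = $7,591.50
Ending inventory: 66 @ $20.90 + 152 @ $18.10 = $4,130.60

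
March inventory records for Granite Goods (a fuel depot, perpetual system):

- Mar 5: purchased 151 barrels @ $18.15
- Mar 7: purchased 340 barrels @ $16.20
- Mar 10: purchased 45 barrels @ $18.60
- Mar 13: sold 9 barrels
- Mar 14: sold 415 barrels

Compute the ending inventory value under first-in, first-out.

Mar 13, 9 sold [FIFO — oldest first]: 9 @ $18.15 = $163.35
Mar 14, 415 sold [FIFO — oldest first]: 142 @ $18.15 + 273 @ $16.20 = $6,999.90
Total COGS = $163.35 + $6,999.90 = $7,163.25
Ending inventory: 67 @ $16.20 + 45 @ $18.60 = $1,922.40

Ending inventory = $1,922.40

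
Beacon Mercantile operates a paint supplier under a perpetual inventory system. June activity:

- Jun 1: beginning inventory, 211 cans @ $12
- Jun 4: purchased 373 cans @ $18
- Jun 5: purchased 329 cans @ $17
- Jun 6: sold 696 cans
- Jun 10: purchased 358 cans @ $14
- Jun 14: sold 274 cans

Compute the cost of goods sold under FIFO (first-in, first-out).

Jun 6, 696 sold [FIFO — oldest first]: 211 @ $12 + 373 @ $18 + 112 @ $17 = $11,150
Jun 14, 274 sold [FIFO — oldest first]: 217 @ $17 + 57 @ $14 = $4,487
Total COGS = $11,150 + $4,487 = $15,637
Ending inventory: 301 @ $14 = $4,214
Check: goods available $19,851 = COGS $15,637 + ending $4,214

COGS = $15,637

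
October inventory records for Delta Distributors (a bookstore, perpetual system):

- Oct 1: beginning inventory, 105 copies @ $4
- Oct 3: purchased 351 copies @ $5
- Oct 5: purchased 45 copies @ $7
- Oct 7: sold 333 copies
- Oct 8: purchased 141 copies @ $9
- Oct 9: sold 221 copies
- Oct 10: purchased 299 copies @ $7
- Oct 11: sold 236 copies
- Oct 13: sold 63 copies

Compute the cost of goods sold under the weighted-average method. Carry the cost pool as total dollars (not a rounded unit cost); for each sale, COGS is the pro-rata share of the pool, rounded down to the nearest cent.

After Oct 1: 105 on hand, pool $420.00 (≈ $4.0000 each)
After Oct 3: 456 on hand, pool $2,175.00 (≈ $4.7697 each)
After Oct 5: 501 on hand, pool $2,490.00 (≈ $4.9701 each)
Oct 7, sell 333: 333/501 × $2,490.00 → $1,655.02
After Oct 8: 309 on hand, pool $2,103.98 (≈ $6.8090 each)
Oct 9, sell 221: 221/309 × $2,103.98 → $1,504.78
After Oct 10: 387 on hand, pool $2,692.20 (≈ $6.9566 each)
Oct 11, sell 236: 236/387 × $2,692.20 → $1,641.75
Oct 13, sell 63: 63/151 × $1,050.45 → $438.26
Total COGS = $1,655.02 + $1,504.78 + $1,641.75 + $438.26 = $5,239.81
Ending inventory (cost pool remaining) = $612.19

COGS = $5,239.81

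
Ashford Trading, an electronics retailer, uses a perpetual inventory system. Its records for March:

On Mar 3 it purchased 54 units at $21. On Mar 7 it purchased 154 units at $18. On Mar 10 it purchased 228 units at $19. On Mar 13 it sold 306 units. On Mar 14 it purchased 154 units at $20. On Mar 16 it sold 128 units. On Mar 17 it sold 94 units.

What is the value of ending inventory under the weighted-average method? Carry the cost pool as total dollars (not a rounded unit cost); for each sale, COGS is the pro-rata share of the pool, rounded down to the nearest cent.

After Mar 3: 54 on hand, pool $1,134.00 (≈ $21.0000 each)
After Mar 7: 208 on hand, pool $3,906.00 (≈ $18.7788 each)
After Mar 10: 436 on hand, pool $8,238.00 (≈ $18.8945 each)
Mar 13, sell 306: 306/436 × $8,238.00 → $5,781.71
After Mar 14: 284 on hand, pool $5,536.29 (≈ $19.4940 each)
Mar 16, sell 128: 128/284 × $5,536.29 → $2,495.22
Mar 17, sell 94: 94/156 × $3,041.07 → $1,832.43
Total COGS = $5,781.71 + $2,495.22 + $1,832.43 = $10,109.36
Ending inventory (cost pool remaining) = $1,208.64
Check: goods available $11,318.00 = COGS $10,109.36 + ending $1,208.64

Ending inventory = $1,208.64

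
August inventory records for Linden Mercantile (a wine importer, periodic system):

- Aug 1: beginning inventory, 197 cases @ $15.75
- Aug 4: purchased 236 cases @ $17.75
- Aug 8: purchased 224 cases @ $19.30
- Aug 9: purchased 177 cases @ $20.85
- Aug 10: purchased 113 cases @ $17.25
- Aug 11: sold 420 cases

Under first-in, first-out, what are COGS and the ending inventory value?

COGS = $7,061.00; ending inventory = $10,193.65

Aug 11, 420 sold [FIFO — oldest first]: 197 @ $15.75 + 223 @ $17.75 = $7,061.00
Ending inventory: 13 @ $17.75 + 224 @ $19.30 + 177 @ $20.85 + 113 @ $17.25 = $10,193.65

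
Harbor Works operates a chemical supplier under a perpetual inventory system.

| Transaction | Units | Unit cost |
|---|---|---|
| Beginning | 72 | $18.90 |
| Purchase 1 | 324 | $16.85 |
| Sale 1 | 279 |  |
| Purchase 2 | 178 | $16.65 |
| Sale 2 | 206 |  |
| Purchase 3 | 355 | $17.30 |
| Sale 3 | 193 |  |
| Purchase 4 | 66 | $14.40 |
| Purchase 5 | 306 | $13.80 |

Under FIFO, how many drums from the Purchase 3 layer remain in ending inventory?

251

Sale 1 (279) [FIFO — oldest first]: 72 @ $18.90 + 207 @ $16.85 = $4,848.75
Sale 2 (206) [FIFO — oldest first]: 117 @ $16.85 + 89 @ $16.65 = $3,453.30
Sale 3 (193) [FIFO — oldest first]: 89 @ $16.65 + 104 @ $17.30 = $3,281.05
Total COGS = $4,848.75 + $3,453.30 + $3,281.05 = $11,583.10
Ending inventory: 251 @ $17.30 + 66 @ $14.40 + 306 @ $13.80 = $9,515.50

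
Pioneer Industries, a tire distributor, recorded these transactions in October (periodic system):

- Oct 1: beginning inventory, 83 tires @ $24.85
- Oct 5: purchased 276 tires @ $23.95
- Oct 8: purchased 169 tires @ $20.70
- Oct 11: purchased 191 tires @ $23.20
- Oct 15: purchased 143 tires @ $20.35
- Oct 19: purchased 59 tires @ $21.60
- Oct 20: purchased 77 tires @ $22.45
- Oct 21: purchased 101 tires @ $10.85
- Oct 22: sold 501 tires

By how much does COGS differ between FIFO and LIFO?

FIFO COGS: 83 @ $24.85 + 276 @ $23.95 + 142 @ $20.70 = $11,612.15
LIFO COGS: 101 @ $10.85 + 77 @ $22.45 + 59 @ $21.60 + 143 @ $20.35 + 121 @ $23.20 = $9,816.15
Difference = |$11,612.15 − $9,816.15| = $1,796.00

$1,796.00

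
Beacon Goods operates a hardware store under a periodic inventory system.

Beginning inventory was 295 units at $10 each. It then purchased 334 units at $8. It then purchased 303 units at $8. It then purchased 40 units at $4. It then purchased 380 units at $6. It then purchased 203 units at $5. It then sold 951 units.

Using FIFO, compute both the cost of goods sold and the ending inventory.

Sale 1 (951) [FIFO — oldest first]: 295 @ $10 + 334 @ $8 + 303 @ $8 + 19 @ $4 = $8,122
Ending inventory: 21 @ $4 + 380 @ $6 + 203 @ $5 = $3,379

COGS = $8,122; ending inventory = $3,379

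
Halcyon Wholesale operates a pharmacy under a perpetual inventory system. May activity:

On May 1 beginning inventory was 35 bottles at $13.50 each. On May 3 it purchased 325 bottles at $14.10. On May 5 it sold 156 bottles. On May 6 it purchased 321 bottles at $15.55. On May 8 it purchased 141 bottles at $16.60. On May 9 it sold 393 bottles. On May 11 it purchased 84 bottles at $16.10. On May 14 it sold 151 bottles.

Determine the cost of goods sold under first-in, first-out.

COGS = $10,361.95

May 5, 156 sold [FIFO — oldest first]: 35 @ $13.50 + 121 @ $14.10 = $2,178.60
May 9, 393 sold [FIFO — oldest first]: 204 @ $14.10 + 189 @ $15.55 = $5,815.35
May 14, 151 sold [FIFO — oldest first]: 132 @ $15.55 + 19 @ $16.60 = $2,368.00
Total COGS = $2,178.60 + $5,815.35 + $2,368.00 = $10,361.95
Ending inventory: 122 @ $16.60 + 84 @ $16.10 = $3,377.60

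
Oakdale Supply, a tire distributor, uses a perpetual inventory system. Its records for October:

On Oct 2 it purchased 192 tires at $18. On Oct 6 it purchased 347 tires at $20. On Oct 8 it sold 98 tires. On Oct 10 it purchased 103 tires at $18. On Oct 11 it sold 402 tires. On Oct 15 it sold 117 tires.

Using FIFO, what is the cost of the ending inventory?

Oct 8, 98 sold [FIFO — oldest first]: 98 @ $18 = $1,764
Oct 11, 402 sold [FIFO — oldest first]: 94 @ $18 + 308 @ $20 = $7,852
Oct 15, 117 sold [FIFO — oldest first]: 39 @ $20 + 78 @ $18 = $2,184
Total COGS = $1,764 + $7,852 + $2,184 = $11,800
Ending inventory: 25 @ $18 = $450

Ending inventory = $450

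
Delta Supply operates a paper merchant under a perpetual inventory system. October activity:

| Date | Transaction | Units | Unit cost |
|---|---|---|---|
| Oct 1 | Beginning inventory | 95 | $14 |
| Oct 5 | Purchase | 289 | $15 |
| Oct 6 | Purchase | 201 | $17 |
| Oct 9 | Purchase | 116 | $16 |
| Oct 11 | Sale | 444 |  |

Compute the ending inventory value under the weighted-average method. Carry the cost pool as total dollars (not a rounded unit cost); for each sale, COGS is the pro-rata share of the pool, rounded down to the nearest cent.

After Oct 1: 95 on hand, pool $1,330.00 (≈ $14.0000 each)
After Oct 5: 384 on hand, pool $5,665.00 (≈ $14.7526 each)
After Oct 6: 585 on hand, pool $9,082.00 (≈ $15.5248 each)
After Oct 9: 701 on hand, pool $10,938.00 (≈ $15.6034 each)
Oct 11, sell 444: 444/701 × $10,938.00 → $6,927.92
Ending inventory (cost pool remaining) = $4,010.08
Check: goods available $10,938.00 = COGS $6,927.92 + ending $4,010.08

Ending inventory = $4,010.08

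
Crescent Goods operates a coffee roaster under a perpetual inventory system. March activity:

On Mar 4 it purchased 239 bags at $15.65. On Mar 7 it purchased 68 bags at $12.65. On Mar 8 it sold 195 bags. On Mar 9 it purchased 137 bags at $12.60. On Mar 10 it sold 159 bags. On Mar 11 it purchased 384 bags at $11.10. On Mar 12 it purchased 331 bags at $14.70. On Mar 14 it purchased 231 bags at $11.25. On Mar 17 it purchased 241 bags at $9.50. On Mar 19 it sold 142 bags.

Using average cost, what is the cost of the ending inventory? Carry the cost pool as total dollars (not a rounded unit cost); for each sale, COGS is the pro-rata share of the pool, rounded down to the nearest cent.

After Mar 4: 239 on hand, pool $3,740.35 (≈ $15.6500 each)
After Mar 7: 307 on hand, pool $4,600.55 (≈ $14.9855 each)
Mar 8, sell 195: 195/307 × $4,600.55 → $2,922.17
After Mar 9: 249 on hand, pool $3,404.58 (≈ $13.6730 each)
Mar 10, sell 159: 159/249 × $3,404.58 → $2,174.00
After Mar 11: 474 on hand, pool $5,492.98 (≈ $11.5886 each)
After Mar 12: 805 on hand, pool $10,358.68 (≈ $12.8679 each)
After Mar 14: 1036 on hand, pool $12,957.43 (≈ $12.5072 each)
After Mar 17: 1277 on hand, pool $15,246.93 (≈ $11.9396 each)
Mar 19, sell 142: 142/1277 × $15,246.93 → $1,695.42
Total COGS = $2,922.17 + $2,174.00 + $1,695.42 = $6,791.59
Ending inventory (cost pool remaining) = $13,551.51
Check: goods available $20,343.10 = COGS $6,791.59 + ending $13,551.51

Ending inventory = $13,551.51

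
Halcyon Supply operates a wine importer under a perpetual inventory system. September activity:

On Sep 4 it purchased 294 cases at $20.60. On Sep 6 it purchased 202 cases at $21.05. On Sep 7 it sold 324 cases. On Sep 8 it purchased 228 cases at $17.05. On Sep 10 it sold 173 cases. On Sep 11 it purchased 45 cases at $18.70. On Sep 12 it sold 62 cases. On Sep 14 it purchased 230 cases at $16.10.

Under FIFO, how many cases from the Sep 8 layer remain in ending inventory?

165

Sep 7, 324 sold [FIFO — oldest first]: 294 @ $20.60 + 30 @ $21.05 = $6,687.90
Sep 10, 173 sold [FIFO — oldest first]: 172 @ $21.05 + 1 @ $17.05 = $3,637.65
Sep 12, 62 sold [FIFO — oldest first]: 62 @ $17.05 = $1,057.10
Total COGS = $6,687.90 + $3,637.65 + $1,057.10 = $11,382.65
Ending inventory: 165 @ $17.05 + 45 @ $18.70 + 230 @ $16.10 = $7,357.75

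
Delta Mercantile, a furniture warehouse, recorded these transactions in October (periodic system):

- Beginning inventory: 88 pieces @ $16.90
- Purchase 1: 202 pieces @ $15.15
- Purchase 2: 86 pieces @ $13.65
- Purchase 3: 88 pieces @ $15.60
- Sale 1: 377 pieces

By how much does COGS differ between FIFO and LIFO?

$113.10

FIFO COGS: 88 @ $16.90 + 202 @ $15.15 + 86 @ $13.65 + 1 @ $15.60 = $5,737.00
LIFO COGS: 88 @ $15.60 + 86 @ $13.65 + 202 @ $15.15 + 1 @ $16.90 = $5,623.90
Difference = |$5,737.00 − $5,623.90| = $113.10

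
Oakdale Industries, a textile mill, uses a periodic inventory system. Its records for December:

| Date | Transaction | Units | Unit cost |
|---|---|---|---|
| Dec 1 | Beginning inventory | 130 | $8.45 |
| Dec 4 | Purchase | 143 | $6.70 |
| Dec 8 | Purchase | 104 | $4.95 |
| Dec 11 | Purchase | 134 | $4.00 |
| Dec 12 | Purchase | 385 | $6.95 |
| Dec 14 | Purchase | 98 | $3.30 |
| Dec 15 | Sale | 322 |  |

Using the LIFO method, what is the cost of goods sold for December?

Dec 15, 322 sold [LIFO — newest first]: 98 @ $3.30 + 224 @ $6.95 = $1,880.20
Ending inventory: 130 @ $8.45 + 143 @ $6.70 + 104 @ $4.95 + 134 @ $4.00 + 161 @ $6.95 = $4,226.35

COGS = $1,880.20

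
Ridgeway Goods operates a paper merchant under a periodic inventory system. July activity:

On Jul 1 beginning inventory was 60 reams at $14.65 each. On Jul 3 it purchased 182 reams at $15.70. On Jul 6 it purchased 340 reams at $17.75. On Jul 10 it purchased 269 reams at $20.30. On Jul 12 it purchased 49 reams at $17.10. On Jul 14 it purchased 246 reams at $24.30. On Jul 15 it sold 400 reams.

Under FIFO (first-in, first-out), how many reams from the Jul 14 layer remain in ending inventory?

Jul 15, 400 sold [FIFO — oldest first]: 60 @ $14.65 + 182 @ $15.70 + 158 @ $17.75 = $6,540.90
Ending inventory: 182 @ $17.75 + 269 @ $20.30 + 49 @ $17.10 + 246 @ $24.30 = $15,506.90
Check: goods available $22,047.80 = COGS $6,540.90 + ending $15,506.90

246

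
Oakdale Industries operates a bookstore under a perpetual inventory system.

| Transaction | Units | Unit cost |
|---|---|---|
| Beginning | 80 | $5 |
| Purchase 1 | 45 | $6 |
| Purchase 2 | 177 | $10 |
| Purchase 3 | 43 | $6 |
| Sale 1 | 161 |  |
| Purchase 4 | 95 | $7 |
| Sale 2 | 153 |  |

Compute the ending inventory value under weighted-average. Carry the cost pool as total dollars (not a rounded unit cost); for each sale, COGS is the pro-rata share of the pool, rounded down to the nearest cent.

Ending inventory = $950.17

After Beginning: 80 on hand, pool $400.00 (≈ $5.0000 each)
After Purchase 1: 125 on hand, pool $670.00 (≈ $5.3600 each)
After Purchase 2: 302 on hand, pool $2,440.00 (≈ $8.0795 each)
After Purchase 3: 345 on hand, pool $2,698.00 (≈ $7.8203 each)
Sale 1, sell 161: 161/345 × $2,698.00 → $1,259.06
After Purchase 4: 279 on hand, pool $2,103.94 (≈ $7.5410 each)
Sale 2, sell 153: 153/279 × $2,103.94 → $1,153.77
Total COGS = $1,259.06 + $1,153.77 = $2,412.83
Ending inventory (cost pool remaining) = $950.17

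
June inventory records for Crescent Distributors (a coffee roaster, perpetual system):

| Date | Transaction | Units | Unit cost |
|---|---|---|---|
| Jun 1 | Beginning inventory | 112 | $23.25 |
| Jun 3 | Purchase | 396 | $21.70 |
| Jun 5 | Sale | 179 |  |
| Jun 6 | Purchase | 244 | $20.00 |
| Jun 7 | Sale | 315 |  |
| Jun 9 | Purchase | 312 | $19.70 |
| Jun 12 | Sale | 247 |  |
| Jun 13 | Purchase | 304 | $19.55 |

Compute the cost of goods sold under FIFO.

COGS = $15,857.20

Jun 5, 179 sold [FIFO — oldest first]: 112 @ $23.25 + 67 @ $21.70 = $4,057.90
Jun 7, 315 sold [FIFO — oldest first]: 315 @ $21.70 = $6,835.50
Jun 12, 247 sold [FIFO — oldest first]: 14 @ $21.70 + 233 @ $20.00 = $4,963.80
Total COGS = $4,057.90 + $6,835.50 + $4,963.80 = $15,857.20
Ending inventory: 11 @ $20.00 + 312 @ $19.70 + 304 @ $19.55 = $12,309.60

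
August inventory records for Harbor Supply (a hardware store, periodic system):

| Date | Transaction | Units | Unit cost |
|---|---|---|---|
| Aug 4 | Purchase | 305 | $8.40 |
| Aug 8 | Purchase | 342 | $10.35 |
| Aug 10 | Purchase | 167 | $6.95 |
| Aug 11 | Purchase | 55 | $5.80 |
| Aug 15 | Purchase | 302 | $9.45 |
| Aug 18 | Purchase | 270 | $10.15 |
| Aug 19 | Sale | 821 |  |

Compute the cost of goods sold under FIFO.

COGS = $7,302.95

Aug 19, 821 sold [FIFO — oldest first]: 305 @ $8.40 + 342 @ $10.35 + 167 @ $6.95 + 7 @ $5.80 = $7,302.95
Ending inventory: 48 @ $5.80 + 302 @ $9.45 + 270 @ $10.15 = $5,872.80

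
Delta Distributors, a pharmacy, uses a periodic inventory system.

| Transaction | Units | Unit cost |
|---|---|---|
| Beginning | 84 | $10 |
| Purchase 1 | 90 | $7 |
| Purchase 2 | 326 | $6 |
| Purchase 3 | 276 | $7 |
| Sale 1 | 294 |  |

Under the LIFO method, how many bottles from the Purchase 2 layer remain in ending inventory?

Sale 1 (294) [LIFO — newest first]: 276 @ $7 + 18 @ $6 = $2,040
Ending inventory: 84 @ $10 + 90 @ $7 + 308 @ $6 = $3,318
Check: goods available $5,358 = COGS $2,040 + ending $3,318

308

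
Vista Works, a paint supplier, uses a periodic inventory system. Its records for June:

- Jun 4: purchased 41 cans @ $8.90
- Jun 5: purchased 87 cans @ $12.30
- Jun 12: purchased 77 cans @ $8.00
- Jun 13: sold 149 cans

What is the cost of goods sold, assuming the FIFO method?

Jun 13, 149 sold [FIFO — oldest first]: 41 @ $8.90 + 87 @ $12.30 + 21 @ $8.00 = $1,603.00
Ending inventory: 56 @ $8.00 = $448.00

COGS = $1,603.00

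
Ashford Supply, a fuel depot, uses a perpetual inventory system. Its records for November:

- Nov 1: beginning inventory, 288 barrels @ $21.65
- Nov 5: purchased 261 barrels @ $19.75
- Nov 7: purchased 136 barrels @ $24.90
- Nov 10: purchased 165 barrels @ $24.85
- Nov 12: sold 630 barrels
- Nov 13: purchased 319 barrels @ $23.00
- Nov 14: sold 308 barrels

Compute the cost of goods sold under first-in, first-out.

Nov 12, 630 sold [FIFO — oldest first]: 288 @ $21.65 + 261 @ $19.75 + 81 @ $24.90 = $13,406.85
Nov 14, 308 sold [FIFO — oldest first]: 55 @ $24.90 + 165 @ $24.85 + 88 @ $23.00 = $7,493.75
Total COGS = $13,406.85 + $7,493.75 = $20,900.60
Ending inventory: 231 @ $23.00 = $5,313.00

COGS = $20,900.60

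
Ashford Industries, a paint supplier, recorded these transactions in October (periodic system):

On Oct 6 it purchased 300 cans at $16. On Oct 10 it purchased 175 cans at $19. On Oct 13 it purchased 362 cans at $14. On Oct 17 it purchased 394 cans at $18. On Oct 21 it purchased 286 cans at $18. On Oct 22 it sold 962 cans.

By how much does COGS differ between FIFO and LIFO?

$745

FIFO COGS: 300 @ $16 + 175 @ $19 + 362 @ $14 + 125 @ $18 = $15,443
LIFO COGS: 286 @ $18 + 394 @ $18 + 282 @ $14 = $16,188
Difference = |$15,443 − $16,188| = $745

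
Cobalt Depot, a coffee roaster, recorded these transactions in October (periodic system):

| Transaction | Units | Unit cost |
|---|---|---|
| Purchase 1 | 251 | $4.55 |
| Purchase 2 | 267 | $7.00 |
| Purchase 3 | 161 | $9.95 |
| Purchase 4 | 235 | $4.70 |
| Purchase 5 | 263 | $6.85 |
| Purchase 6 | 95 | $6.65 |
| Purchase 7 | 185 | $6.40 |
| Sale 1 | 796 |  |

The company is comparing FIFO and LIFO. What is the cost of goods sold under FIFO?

COGS = $5,162.90

FIFO COGS: 251 @ $4.55 + 267 @ $7.00 + 161 @ $9.95 + 117 @ $4.70 = $5,162.90
LIFO COGS: 185 @ $6.40 + 95 @ $6.65 + 263 @ $6.85 + 235 @ $4.70 + 18 @ $9.95 = $4,900.90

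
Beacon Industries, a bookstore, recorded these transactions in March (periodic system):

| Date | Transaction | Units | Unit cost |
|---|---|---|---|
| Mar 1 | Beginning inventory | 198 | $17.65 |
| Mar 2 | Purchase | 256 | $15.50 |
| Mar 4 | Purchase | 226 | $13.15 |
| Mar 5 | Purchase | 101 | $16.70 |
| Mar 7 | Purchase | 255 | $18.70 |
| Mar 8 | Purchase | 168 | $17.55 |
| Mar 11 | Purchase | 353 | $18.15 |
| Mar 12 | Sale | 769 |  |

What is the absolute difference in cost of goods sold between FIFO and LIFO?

$2,072.05

FIFO COGS: 198 @ $17.65 + 256 @ $15.50 + 226 @ $13.15 + 89 @ $16.70 = $11,920.90
LIFO COGS: 353 @ $18.15 + 168 @ $17.55 + 248 @ $18.70 = $13,992.95
Difference = |$11,920.90 − $13,992.95| = $2,072.05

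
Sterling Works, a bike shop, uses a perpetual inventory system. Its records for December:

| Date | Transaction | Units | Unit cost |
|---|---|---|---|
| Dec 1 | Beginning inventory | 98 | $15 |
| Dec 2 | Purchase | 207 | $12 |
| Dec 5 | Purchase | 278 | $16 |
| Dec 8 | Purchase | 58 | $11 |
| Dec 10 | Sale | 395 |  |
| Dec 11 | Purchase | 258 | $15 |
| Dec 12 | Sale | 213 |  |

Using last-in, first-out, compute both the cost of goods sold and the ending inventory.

Dec 10, 395 sold [LIFO — newest first]: 58 @ $11 + 278 @ $16 + 59 @ $12 = $5,794
Dec 12, 213 sold [LIFO — newest first]: 213 @ $15 = $3,195
Total COGS = $5,794 + $3,195 = $8,989
Ending inventory: 98 @ $15 + 148 @ $12 + 45 @ $15 = $3,921

COGS = $8,989; ending inventory = $3,921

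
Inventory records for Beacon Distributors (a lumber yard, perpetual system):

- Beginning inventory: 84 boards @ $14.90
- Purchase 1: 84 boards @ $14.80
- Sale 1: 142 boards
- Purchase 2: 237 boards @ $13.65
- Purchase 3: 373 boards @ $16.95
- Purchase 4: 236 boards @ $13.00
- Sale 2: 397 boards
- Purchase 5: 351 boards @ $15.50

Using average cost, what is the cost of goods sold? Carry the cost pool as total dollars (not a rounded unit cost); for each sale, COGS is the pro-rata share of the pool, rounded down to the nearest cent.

After Beginning: 84 on hand, pool $1,251.60 (≈ $14.9000 each)
After Purchase 1: 168 on hand, pool $2,494.80 (≈ $14.8500 each)
Sale 1, sell 142: 142/168 × $2,494.80 → $2,108.70
After Purchase 2: 263 on hand, pool $3,621.15 (≈ $13.7686 each)
After Purchase 3: 636 on hand, pool $9,943.50 (≈ $15.6344 each)
After Purchase 4: 872 on hand, pool $13,011.50 (≈ $14.9214 each)
Sale 2, sell 397: 397/872 × $13,011.50 → $5,923.81
After Purchase 5: 826 on hand, pool $12,528.19 (≈ $15.1673 each)
Total COGS = $2,108.70 + $5,923.81 = $8,032.51
Ending inventory (cost pool remaining) = $12,528.19
Check: goods available $20,560.70 = COGS $8,032.51 + ending $12,528.19

COGS = $8,032.51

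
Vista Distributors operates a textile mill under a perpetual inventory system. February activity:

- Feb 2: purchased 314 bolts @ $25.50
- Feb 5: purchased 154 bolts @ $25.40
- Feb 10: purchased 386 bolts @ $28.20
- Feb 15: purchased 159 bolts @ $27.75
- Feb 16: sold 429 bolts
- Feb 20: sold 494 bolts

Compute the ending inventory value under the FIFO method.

Feb 16, 429 sold [FIFO — oldest first]: 314 @ $25.50 + 115 @ $25.40 = $10,928.00
Feb 20, 494 sold [FIFO — oldest first]: 39 @ $25.40 + 386 @ $28.20 + 69 @ $27.75 = $13,790.55
Total COGS = $10,928.00 + $13,790.55 = $24,718.55
Ending inventory: 90 @ $27.75 = $2,497.50
Check: goods available $27,216.05 = COGS $24,718.55 + ending $2,497.50

Ending inventory = $2,497.50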